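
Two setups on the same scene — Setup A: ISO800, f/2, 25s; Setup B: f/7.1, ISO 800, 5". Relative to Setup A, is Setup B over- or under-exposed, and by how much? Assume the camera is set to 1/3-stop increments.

6 stops darker

Aperture: f/2 → f/2.2 → f/2.5 → f/2.8 → f/3.2 → f/3.5 → f/4 → f/4.5 → f/5 → f/5.6 → f/6.3 → f/7.1 — 3 2/3 stops narrower (darker).
Shutter speed: 25 → 20 → 15 → 13 → 10 → 8 → 6 → 5 — 2 1/3 stops faster (darker).
ISO: unchanged.
Net: −3 2/3 −2 1/3 = −6 stops.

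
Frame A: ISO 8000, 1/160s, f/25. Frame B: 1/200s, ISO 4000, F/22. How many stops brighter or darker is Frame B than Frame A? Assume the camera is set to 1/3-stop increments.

1 stop darker

Aperture: f/25 → f/22 — 1/3 stop wider (brighter).
Shutter speed: 1/160 → 1/200 — 1/3 stop shorter (darker).
ISO: 8000 → 6400 → 5000 → 4000 — 1 stop lower (darker).
Net: +1/3 −1/3 −1 = −1 stop.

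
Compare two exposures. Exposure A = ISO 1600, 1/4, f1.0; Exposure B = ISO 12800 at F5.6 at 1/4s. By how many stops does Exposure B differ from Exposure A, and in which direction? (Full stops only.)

Aperture: f/1.0 → f/1.4 → f/2 → f/2.8 → f/4 → f/5.6 — 5 stops stopped down (darker).
Shutter speed: unchanged.
ISO: 1600 → 3200 → 6400 → 12800 — 3 stops higher (brighter).
Net: −5 +3 = −2 stops.

2 stops darker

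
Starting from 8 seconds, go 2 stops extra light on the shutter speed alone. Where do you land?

30 s

Shutter speed: 8 → 15 → 30 — 2 stops longer (brighter).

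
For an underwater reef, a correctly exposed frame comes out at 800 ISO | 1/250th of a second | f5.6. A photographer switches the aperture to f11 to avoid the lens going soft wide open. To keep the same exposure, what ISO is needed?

ISO 3200

Aperture: f/5.6 → f/8 → f/11 — 2 stops stopped down (darker).
Need 2 stops brighter from the ISO: 800 → 1600 → 3200.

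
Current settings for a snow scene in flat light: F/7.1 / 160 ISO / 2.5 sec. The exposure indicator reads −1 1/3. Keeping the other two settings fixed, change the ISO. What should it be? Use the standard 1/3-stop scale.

Underexposed by 1 1/3 stops → need 1 1/3 stops brighter.
ISO: 160 → 200 → 250 → 320 → 400.

ISO 400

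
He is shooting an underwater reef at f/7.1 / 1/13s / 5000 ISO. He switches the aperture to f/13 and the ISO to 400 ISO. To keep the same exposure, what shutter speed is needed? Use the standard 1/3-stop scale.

Aperture: f/7.1 → f/8 → f/9 → f/10 → f/11 → f/13 — 1 2/3 stops smaller aperture (darker).
ISO: 5000 → 4000 → 3200 → 2500 → 2000 → 1600 → 1250 → 1000 → 800 → 640 → 500 → 400 — 3 2/3 stops lower (darker).
Net change so far: 5 1/3 stops darker. Offset with the shutter speed: 1/13 → 1/10 → 1/8 → 1/6 → 1/5 → 1/4 → 0.3 → 0.4 → 0.5 → 0.6 → 0.8 → 1 → 1.3 → 1.6 → 2 → 2.5 → 3.2.

3.2 s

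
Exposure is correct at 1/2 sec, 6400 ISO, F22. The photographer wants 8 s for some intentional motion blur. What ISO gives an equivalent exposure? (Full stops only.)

ISO 400

Shutter speed: 1/2 → 1 → 2 → 4 → 8 — 4 stops slower (brighter).
Need 4 stops darker from the ISO: 6400 → 3200 → 1600 → 800 → 400.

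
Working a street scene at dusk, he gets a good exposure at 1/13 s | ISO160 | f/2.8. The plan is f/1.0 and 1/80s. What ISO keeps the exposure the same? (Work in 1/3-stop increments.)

Aperture: f/2.8 → f/2.5 → f/2.2 → f/2 → f/1.8 → f/1.6 → f/1.4 → f/1.2 → f/1.1 → f/1.0 — 3 stops opened up (brighter).
Shutter speed: 1/13 → 1/15 → 1/20 → 1/25 → 1/30 → 1/40 → 1/50 → 1/60 → 1/80 — 2 2/3 stops faster (darker).
Net change so far: 1/3 stop brighter. Offset with the ISO: 160 → 125.

ISO 125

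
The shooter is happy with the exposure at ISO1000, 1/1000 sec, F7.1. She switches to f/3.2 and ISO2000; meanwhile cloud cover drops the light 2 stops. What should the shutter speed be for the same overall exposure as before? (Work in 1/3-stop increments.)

Scene light: 2 stops darker.
Aperture: f/7.1 → f/6.3 → f/5.6 → f/5 → f/4.5 → f/4 → f/3.5 → f/3.2 — 2 1/3 stops larger aperture (brighter).
ISO: 1000 → 1250 → 1600 → 2000 — 1 stop raised (brighter).
Net so far: 1 1/3 stops brighter. Shutter speed: 1/1000 → 1/1250 → 1/1600 → 1/2000 → 1/2500.

1/2500s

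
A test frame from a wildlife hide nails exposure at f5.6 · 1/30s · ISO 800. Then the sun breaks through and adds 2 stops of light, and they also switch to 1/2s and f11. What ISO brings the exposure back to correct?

Scene light: 2 stops brighter.
Shutter speed: 1/30 → 1/15 → 1/8 → 1/4 → 1/2 — 4 stops longer (brighter).
Aperture: f/5.6 → f/8 → f/11 — 2 stops smaller aperture (darker).
Net so far: 4 stops brighter. ISO: 800 → 400 → 200 → 100 → 50.

ISO 50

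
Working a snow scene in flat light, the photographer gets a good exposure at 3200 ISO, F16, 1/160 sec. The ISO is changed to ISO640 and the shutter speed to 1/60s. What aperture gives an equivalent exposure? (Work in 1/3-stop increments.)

ISO: 3200 → 2500 → 2000 → 1600 → 1250 → 1000 → 800 → 640 — 2 1/3 stops dropped (darker).
Shutter speed: 1/160 → 1/125 → 1/100 → 1/80 → 1/60 — 1 1/3 stops longer (brighter).
Net change so far: 1 stop darker. Offset with the aperture: f/16 → f/14 → f/13 → f/11.

f/11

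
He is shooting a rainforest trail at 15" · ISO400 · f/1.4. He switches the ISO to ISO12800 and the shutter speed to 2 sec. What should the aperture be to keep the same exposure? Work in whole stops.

ISO: 400 → 800 → 1600 → 3200 → 6400 → 12800 — 5 stops higher (brighter).
Shutter speed: 15 → 8 → 4 → 2 — 3 stops faster (darker).
Net change so far: 2 stops brighter. Offset with the aperture: f/1.4 → f/2 → f/2.8.

f/2.8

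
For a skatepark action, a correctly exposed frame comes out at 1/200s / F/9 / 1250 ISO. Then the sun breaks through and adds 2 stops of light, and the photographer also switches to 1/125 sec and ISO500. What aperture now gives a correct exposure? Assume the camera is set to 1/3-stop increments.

f/14

Scene light: 2 stops brighter.
Shutter speed: 1/200 → 1/160 → 1/125 — 2/3 stop slower (brighter).
ISO: 1250 → 1000 → 800 → 640 → 500 — 1 1/3 stops dropped (darker).
Net so far: 1 1/3 stops brighter. Aperture: f/9 → f/10 → f/11 → f/13 → f/14.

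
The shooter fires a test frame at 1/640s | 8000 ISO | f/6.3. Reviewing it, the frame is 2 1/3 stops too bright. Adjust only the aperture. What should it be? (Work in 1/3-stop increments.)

f/14

Overexposed by 2 1/3 stops → need 2 1/3 stops darker.
Aperture: f/6.3 → f/7.1 → f/8 → f/9 → f/10 → f/11 → f/13 → f/14.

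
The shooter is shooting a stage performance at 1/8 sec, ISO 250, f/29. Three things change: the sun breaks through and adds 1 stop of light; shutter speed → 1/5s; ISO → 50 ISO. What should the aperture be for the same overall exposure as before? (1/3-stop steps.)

f/22

Scene light: 1 stop brighter.
Shutter speed: 1/8 → 1/6 → 1/5 — 2/3 stop longer (brighter).
ISO: 250 → 200 → 160 → 125 → 100 → 80 → 64 → 50 — 2 1/3 stops lower (darker).
Net so far: 2/3 stop darker. Aperture: f/29 → f/25 → f/22.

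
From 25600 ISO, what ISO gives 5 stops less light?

ISO: 25600 → 12800 → 6400 → 3200 → 1600 → 800 — 5 stops lower (darker).

ISO 800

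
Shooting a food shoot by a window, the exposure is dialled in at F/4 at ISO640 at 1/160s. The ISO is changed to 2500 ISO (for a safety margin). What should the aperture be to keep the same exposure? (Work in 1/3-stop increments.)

ISO: 640 → 800 → 1000 → 1250 → 1600 → 2000 → 2500 — 2 stops higher (brighter).
Need 2 stops darker from the aperture: f/4 → f/4.5 → f/5 → f/5.6 → f/6.3 → f/7.1 → f/8.

f/8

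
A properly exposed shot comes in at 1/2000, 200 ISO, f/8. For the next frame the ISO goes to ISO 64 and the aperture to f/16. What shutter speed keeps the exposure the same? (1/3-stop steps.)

1/160s

ISO: 200 → 160 → 125 → 100 → 80 → 64 — 1 2/3 stops dropped (darker).
Aperture: f/8 → f/9 → f/10 → f/11 → f/13 → f/14 → f/16 — 2 stops stopped down (darker).
Net change so far: 3 2/3 stops darker. Offset with the shutter speed: 1/2000 → 1/1600 → 1/1250 → 1/1000 → 1/800 → 1/640 → 1/500 → 1/400 → 1/320 → 1/250 → 1/200 → 1/160.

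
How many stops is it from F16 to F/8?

2 stops

f/16 → f/11 → f/8 — count the steps: 2 stops.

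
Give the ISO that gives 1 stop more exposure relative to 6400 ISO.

ISO: 6400 → 12800 — 1 stop raised (brighter).

ISO 12800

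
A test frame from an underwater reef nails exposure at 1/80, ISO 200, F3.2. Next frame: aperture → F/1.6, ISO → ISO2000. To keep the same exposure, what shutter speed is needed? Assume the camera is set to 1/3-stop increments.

Aperture: f/3.2 → f/2.8 → f/2.5 → f/2.2 → f/2 → f/1.8 → f/1.6 — 2 stops wider (brighter).
ISO: 200 → 250 → 320 → 400 → 500 → 640 → 800 → 1000 → 1250 → 1600 → 2000 — 3 1/3 stops raised (brighter).
Net change so far: 5 1/3 stops brighter. Offset with the shutter speed: 1/80 → 1/100 → 1/125 → 1/160 → 1/200 → 1/250 → 1/320 → 1/400 → 1/500 → 1/640 → 1/800 → 1/1000 → 1/1250 → 1/1600 → 1/2000 → 1/2500 → 1/3200.

1/3200s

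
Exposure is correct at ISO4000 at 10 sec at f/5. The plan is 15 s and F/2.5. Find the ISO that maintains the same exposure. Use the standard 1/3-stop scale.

ISO 640

Shutter speed: 10 → 13 → 15 — 2/3 stop slower (brighter).
Aperture: f/5 → f/4.5 → f/4 → f/3.5 → f/3.2 → f/2.8 → f/2.5 — 2 stops larger aperture (brighter).
Net change so far: 2 2/3 stops brighter. Offset with the ISO: 4000 → 3200 → 2500 → 2000 → 1600 → 1250 → 1000 → 800 → 640.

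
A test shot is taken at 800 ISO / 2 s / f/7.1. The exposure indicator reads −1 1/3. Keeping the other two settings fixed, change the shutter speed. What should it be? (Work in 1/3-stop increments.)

5 s

Underexposed by 1 1/3 stops → need 1 1/3 stops brighter.
Shutter speed: 2 → 2.5 → 3.2 → 4 → 5.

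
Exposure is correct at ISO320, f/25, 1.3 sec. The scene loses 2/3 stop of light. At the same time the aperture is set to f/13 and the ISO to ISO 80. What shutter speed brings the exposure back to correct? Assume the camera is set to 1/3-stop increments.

Scene light: 2/3 stop darker.
Aperture: f/25 → f/22 → f/20 → f/18 → f/16 → f/14 → f/13 — 2 stops wider (brighter).
ISO: 320 → 250 → 200 → 160 → 125 → 100 → 80 — 2 stops lower (darker).
Net so far: 2/3 stop darker. Shutter speed: 1.3 → 1.6 → 2.

2 s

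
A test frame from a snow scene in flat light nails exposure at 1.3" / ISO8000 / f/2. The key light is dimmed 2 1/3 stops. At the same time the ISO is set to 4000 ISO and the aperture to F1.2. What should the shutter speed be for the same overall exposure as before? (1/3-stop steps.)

5 s

Scene light: 2 1/3 stops darker.
ISO: 8000 → 6400 → 5000 → 4000 — 1 stop lower (darker).
Aperture: f/2 → f/1.8 → f/1.6 → f/1.4 → f/1.2 — 1 1/3 stops wider (brighter).
Net so far: 2 stops darker. Shutter speed: 1.3 → 1.6 → 2 → 2.5 → 3.2 → 4 → 5.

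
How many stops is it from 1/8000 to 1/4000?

1/8000 → 1/4000 — count the steps: 1 stop.

1 stop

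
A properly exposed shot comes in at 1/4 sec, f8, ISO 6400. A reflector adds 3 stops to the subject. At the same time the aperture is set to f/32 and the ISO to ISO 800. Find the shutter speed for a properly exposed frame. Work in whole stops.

Scene light: 3 stops brighter.
Aperture: f/8 → f/11 → f/16 → f/22 → f/32 — 4 stops narrower (darker).
ISO: 6400 → 3200 → 1600 → 800 — 3 stops dropped (darker).
Net so far: 4 stops darker. Shutter speed: 1/4 → 1/2 → 1 → 2 → 4.

4 s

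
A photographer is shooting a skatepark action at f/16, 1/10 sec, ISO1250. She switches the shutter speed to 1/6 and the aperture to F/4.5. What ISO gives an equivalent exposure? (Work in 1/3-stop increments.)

Shutter speed: 1/10 → 1/8 → 1/6 — 2/3 stop slower (brighter).
Aperture: f/16 → f/14 → f/13 → f/11 → f/10 → f/9 → f/8 → f/7.1 → f/6.3 → f/5.6 → f/5 → f/4.5 — 3 2/3 stops wider (brighter).
Net change so far: 4 1/3 stops brighter. Offset with the ISO: 1250 → 1000 → 800 → 640 → 500 → 400 → 320 → 250 → 200 → 160 → 125 → 100 → 80 → 64.

ISO 64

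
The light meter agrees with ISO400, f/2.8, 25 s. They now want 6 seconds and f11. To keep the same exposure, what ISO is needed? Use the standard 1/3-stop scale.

Shutter speed: 25 → 20 → 15 → 13 → 10 → 8 → 6 — 2 stops shorter (darker).
Aperture: f/2.8 → f/3.2 → f/3.5 → f/4 → f/4.5 → f/5 → f/5.6 → f/6.3 → f/7.1 → f/8 → f/9 → f/10 → f/11 — 4 stops smaller aperture (darker).
Net change so far: 6 stops darker. Offset with the ISO: 400 → 500 → 640 → 800 → 1000 → 1250 → 1600 → 2000 → 2500 → 3200 → 4000 → 5000 → 6400 → 8000 → 10000 → 12800 → 16000 → 20000 → 25600.

ISO 25600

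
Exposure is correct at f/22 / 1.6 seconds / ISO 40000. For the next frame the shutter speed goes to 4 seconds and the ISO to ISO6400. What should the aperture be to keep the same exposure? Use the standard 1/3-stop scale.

f/14

Shutter speed: 1.6 → 2 → 2.5 → 3.2 → 4 — 1 1/3 stops longer (brighter).
ISO: 40000 → 32000 → 25600 → 20000 → 16000 → 12800 → 10000 → 8000 → 6400 — 2 2/3 stops lower (darker).
Net change so far: 1 1/3 stops darker. Offset with the aperture: f/22 → f/20 → f/18 → f/16 → f/14.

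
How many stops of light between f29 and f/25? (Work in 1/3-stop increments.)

f/29 → f/25 — count the steps: 1 third-stops = 1/3 stop.

1/3 stop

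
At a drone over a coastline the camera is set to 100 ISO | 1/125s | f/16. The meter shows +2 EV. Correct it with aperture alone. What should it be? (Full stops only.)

f/32

Overexposed by 2 stops → need 2 stops darker.
Aperture: f/16 → f/22 → f/32.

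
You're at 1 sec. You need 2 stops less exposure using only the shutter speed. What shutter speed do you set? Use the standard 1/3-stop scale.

Shutter speed: 1 → 0.8 → 0.6 → 0.5 → 0.4 → 0.3 → 1/4 — 2 stops shorter (darker).

1/4s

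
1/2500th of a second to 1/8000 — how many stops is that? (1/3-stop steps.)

1/2500 → 1/3200 → 1/4000 → 1/5000 → 1/6400 → 1/8000 — count the steps: 5 third-stops = 1 2/3 stops.

1 2/3 stops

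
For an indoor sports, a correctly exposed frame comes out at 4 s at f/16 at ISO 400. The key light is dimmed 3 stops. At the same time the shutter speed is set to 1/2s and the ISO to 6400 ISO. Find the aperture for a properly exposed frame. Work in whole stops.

Scene light: 3 stops darker.
Shutter speed: 4 → 2 → 1 → 1/2 — 3 stops faster (darker).
ISO: 400 → 800 → 1600 → 3200 → 6400 — 4 stops raised (brighter).
Net so far: 2 stops darker. Aperture: f/16 → f/11 → f/8.

f/8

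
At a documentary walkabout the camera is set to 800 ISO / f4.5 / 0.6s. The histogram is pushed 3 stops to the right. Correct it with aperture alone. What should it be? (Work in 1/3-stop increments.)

f/13

Overexposed by 3 stops → need 3 stops darker.
Aperture: f/4.5 → f/5 → f/5.6 → f/6.3 → f/7.1 → f/8 → f/9 → f/10 → f/11 → f/13.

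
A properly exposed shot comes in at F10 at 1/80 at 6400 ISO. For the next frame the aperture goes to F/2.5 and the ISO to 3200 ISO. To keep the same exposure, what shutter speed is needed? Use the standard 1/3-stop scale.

1/640s

Aperture: f/10 → f/9 → f/8 → f/7.1 → f/6.3 → f/5.6 → f/5 → f/4.5 → f/4 → f/3.5 → f/3.2 → f/2.8 → f/2.5 — 4 stops opened up (brighter).
ISO: 6400 → 5000 → 4000 → 3200 — 1 stop lower (darker).
Net change so far: 3 stops brighter. Offset with the shutter speed: 1/80 → 1/100 → 1/125 → 1/160 → 1/200 → 1/250 → 1/320 → 1/400 → 1/500 → 1/640.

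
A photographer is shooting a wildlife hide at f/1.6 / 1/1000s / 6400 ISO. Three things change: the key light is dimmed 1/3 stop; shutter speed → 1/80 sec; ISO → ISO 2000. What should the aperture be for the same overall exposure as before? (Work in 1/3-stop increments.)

f/2.8

Scene light: 1/3 stop darker.
Shutter speed: 1/1000 → 1/800 → 1/640 → 1/500 → 1/400 → 1/320 → 1/250 → 1/200 → 1/160 → 1/125 → 1/100 → 1/80 — 3 2/3 stops slower (brighter).
ISO: 6400 → 5000 → 4000 → 3200 → 2500 → 2000 — 1 2/3 stops lower (darker).
Net so far: 1 2/3 stops brighter. Aperture: f/1.6 → f/1.8 → f/2 → f/2.2 → f/2.5 → f/2.8.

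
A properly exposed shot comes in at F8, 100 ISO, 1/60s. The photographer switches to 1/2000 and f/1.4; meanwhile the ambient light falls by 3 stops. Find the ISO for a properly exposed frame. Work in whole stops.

Scene light: 3 stops darker.
Shutter speed: 1/60 → 1/125 → 1/250 → 1/500 → 1/1000 → 1/2000 — 5 stops faster (darker).
Aperture: f/8 → f/5.6 → f/4 → f/2.8 → f/2 → f/1.4 — 5 stops larger aperture (brighter).
Net so far: 3 stops darker. ISO: 100 → 200 → 400 → 800.

ISO 800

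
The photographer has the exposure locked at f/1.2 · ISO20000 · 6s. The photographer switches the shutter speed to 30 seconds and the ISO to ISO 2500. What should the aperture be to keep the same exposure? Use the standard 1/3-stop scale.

Shutter speed: 6 → 8 → 10 → 13 → 15 → 20 → 25 → 30 — 2 1/3 stops longer (brighter).
ISO: 20000 → 16000 → 12800 → 10000 → 8000 → 6400 → 5000 → 4000 → 3200 → 2500 — 3 stops dropped (darker).
Net change so far: 2/3 stop darker. Offset with the aperture: f/1.2 → f/1.1 → f/1.0.

f/1.0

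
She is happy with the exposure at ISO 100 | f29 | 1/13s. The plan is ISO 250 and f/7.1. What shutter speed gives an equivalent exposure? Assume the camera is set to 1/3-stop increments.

1/500s

ISO: 100 → 125 → 160 → 200 → 250 — 1 1/3 stops higher (brighter).
Aperture: f/29 → f/25 → f/22 → f/20 → f/18 → f/16 → f/14 → f/13 → f/11 → f/10 → f/9 → f/8 → f/7.1 — 4 stops opened up (brighter).
Net change so far: 5 1/3 stops brighter. Offset with the shutter speed: 1/13 → 1/15 → 1/20 → 1/25 → 1/30 → 1/40 → 1/50 → 1/60 → 1/80 → 1/100 → 1/125 → 1/160 → 1/200 → 1/250 → 1/320 → 1/400 → 1/500.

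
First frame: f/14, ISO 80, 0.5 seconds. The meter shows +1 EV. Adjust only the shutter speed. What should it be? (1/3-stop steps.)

Overexposed by 1 stop → need 1 stop darker.
Shutter speed: 0.5 → 0.4 → 0.3 → 1/4.

1/4s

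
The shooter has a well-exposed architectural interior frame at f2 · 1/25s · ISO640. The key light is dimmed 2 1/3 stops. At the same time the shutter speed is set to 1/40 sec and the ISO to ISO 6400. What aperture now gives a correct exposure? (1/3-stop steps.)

Scene light: 2 1/3 stops darker.
Shutter speed: 1/25 → 1/30 → 1/40 — 2/3 stop faster (darker).
ISO: 640 → 800 → 1000 → 1250 → 1600 → 2000 → 2500 → 3200 → 4000 → 5000 → 6400 — 3 1/3 stops raised (brighter).
Net so far: 1/3 stop brighter. Aperture: f/2 → f/2.2.

f/2.2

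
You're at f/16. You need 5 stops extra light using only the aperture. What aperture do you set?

Aperture: f/16 → f/11 → f/8 → f/5.6 → f/4 → f/2.8 — 5 stops larger aperture (brighter).

f/2.8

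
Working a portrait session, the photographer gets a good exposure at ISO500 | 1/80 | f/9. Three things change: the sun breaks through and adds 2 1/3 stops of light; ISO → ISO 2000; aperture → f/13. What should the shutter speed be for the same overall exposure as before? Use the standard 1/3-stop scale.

Scene light: 2 1/3 stops brighter.
ISO: 500 → 640 → 800 → 1000 → 1250 → 1600 → 2000 — 2 stops higher (brighter).
Aperture: f/9 → f/10 → f/11 → f/13 — 1 stop stopped down (darker).
Net so far: 3 1/3 stops brighter. Shutter speed: 1/80 → 1/100 → 1/125 → 1/160 → 1/200 → 1/250 → 1/320 → 1/400 → 1/500 → 1/640 → 1/800.

1/800s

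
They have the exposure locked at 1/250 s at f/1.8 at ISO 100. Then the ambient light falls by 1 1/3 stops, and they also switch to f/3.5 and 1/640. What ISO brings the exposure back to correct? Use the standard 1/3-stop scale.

ISO 2500

Scene light: 1 1/3 stops darker.
Aperture: f/1.8 → f/2 → f/2.2 → f/2.5 → f/2.8 → f/3.2 → f/3.5 — 2 stops stopped down (darker).
Shutter speed: 1/250 → 1/320 → 1/400 → 1/500 → 1/640 — 1 1/3 stops shorter (darker).
Net so far: 4 2/3 stops darker. ISO: 100 → 125 → 160 → 200 → 250 → 320 → 400 → 500 → 640 → 800 → 1000 → 1250 → 1600 → 2000 → 2500.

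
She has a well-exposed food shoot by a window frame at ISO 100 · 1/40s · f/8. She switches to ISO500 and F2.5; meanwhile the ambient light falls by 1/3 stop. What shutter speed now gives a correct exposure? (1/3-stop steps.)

1/1600s

Scene light: 1/3 stop darker.
ISO: 100 → 125 → 160 → 200 → 250 → 320 → 400 → 500 — 2 1/3 stops higher (brighter).
Aperture: f/8 → f/7.1 → f/6.3 → f/5.6 → f/5 → f/4.5 → f/4 → f/3.5 → f/3.2 → f/2.8 → f/2.5 — 3 1/3 stops opened up (brighter).
Net so far: 5 1/3 stops brighter. Shutter speed: 1/40 → 1/50 → 1/60 → 1/80 → 1/100 → 1/125 → 1/160 → 1/200 → 1/250 → 1/320 → 1/400 → 1/500 → 1/640 → 1/800 → 1/1000 → 1/1250 → 1/1600.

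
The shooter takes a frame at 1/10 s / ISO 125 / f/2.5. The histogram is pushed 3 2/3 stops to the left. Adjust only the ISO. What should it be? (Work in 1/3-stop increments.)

ISO 1600

Underexposed by 3 2/3 stops → need 3 2/3 stops brighter.
ISO: 125 → 160 → 200 → 250 → 320 → 400 → 500 → 640 → 800 → 1000 → 1250 → 1600.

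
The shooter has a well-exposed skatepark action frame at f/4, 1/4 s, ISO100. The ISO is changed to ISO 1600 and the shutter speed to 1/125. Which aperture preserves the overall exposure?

f/2.8

ISO: 100 → 200 → 400 → 800 → 1600 — 4 stops higher (brighter).
Shutter speed: 1/4 → 1/8 → 1/15 → 1/30 → 1/60 → 1/125 — 5 stops shorter (darker).
Net change so far: 1 stop darker. Offset with the aperture: f/4 → f/2.8.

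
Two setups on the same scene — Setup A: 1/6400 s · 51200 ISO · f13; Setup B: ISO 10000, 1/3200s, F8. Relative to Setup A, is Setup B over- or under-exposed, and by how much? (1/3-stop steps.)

same exposure (0 stops)

Aperture: f/13 → f/11 → f/10 → f/9 → f/8 — 1 1/3 stops wider (brighter).
Shutter speed: 1/6400 → 1/5000 → 1/4000 → 1/3200 — 1 stop slower (brighter).
ISO: 51200 → 40000 → 32000 → 25600 → 20000 → 16000 → 12800 → 10000 — 2 1/3 stops lower (darker).
Net: +1 1/3 +1 −2 1/3 = 0 stops.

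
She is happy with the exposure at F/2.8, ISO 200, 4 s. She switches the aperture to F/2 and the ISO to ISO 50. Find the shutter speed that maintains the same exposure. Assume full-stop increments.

Aperture: f/2.8 → f/2 — 1 stop larger aperture (brighter).
ISO: 200 → 100 → 50 — 2 stops lower (darker).
Net change so far: 1 stop darker. Offset with the shutter speed: 4 → 8.

8 s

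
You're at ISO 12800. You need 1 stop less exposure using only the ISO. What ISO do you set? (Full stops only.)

ISO: 12800 → 6400 — 1 stop lower (darker).

ISO 6400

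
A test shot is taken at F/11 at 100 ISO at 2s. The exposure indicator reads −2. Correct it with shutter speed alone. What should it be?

Underexposed by 2 stops → need 2 stops brighter.
Shutter speed: 2 → 4 → 8.

8 s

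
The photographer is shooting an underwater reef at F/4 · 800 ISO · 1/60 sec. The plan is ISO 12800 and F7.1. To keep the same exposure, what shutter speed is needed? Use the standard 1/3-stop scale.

1/320s

ISO: 800 → 1000 → 1250 → 1600 → 2000 → 2500 → 3200 → 4000 → 5000 → 6400 → 8000 → 10000 → 12800 — 4 stops higher (brighter).
Aperture: f/4 → f/4.5 → f/5 → f/5.6 → f/6.3 → f/7.1 — 1 2/3 stops stopped down (darker).
Net change so far: 2 1/3 stops brighter. Offset with the shutter speed: 1/60 → 1/80 → 1/100 → 1/125 → 1/160 → 1/200 → 1/250 → 1/320.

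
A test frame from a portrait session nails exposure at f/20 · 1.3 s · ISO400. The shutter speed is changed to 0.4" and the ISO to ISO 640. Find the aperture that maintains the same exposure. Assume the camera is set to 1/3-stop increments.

Shutter speed: 1.3 → 1 → 0.8 → 0.6 → 0.5 → 0.4 — 1 2/3 stops shorter (darker).
ISO: 400 → 500 → 640 — 2/3 stop raised (brighter).
Net change so far: 1 stop darker. Offset with the aperture: f/20 → f/18 → f/16 → f/14.

f/14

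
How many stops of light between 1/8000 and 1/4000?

1 stop

1/8000 → 1/4000 — count the steps: 1 stop.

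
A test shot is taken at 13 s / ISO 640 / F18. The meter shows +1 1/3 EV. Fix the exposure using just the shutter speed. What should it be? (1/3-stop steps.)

Overexposed by 1 1/3 stops → need 1 1/3 stops darker.
Shutter speed: 13 → 10 → 8 → 6 → 5.

5 s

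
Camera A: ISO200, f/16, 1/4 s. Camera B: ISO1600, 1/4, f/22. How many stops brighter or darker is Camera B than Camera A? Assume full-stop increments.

Aperture: f/16 → f/22 — 1 stop narrower (darker).
Shutter speed: unchanged.
ISO: 200 → 400 → 800 → 1600 — 3 stops raised (brighter).
Net: −1 +3 = +2 stops.

2 stops brighter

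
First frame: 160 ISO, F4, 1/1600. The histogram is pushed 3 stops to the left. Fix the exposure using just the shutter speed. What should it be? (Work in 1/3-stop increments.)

1/200s

Underexposed by 3 stops → need 3 stops brighter.
Shutter speed: 1/1600 → 1/1250 → 1/1000 → 1/800 → 1/640 → 1/500 → 1/400 → 1/320 → 1/250 → 1/200.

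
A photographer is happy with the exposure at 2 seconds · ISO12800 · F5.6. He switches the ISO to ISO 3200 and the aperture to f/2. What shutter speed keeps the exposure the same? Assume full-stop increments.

1 s

ISO: 12800 → 6400 → 3200 — 2 stops lower (darker).
Aperture: f/5.6 → f/4 → f/2.8 → f/2 — 3 stops larger aperture (brighter).
Net change so far: 1 stop brighter. Offset with the shutter speed: 2 → 1.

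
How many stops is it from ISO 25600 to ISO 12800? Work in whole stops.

25600 → 12800 — count the steps: 1 stop.

1 stop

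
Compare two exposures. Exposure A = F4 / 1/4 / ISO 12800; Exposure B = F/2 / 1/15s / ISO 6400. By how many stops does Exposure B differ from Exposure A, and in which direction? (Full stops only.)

1 stop darker

Aperture: f/4 → f/2.8 → f/2 — 2 stops wider (brighter).
Shutter speed: 1/4 → 1/8 → 1/15 — 2 stops shorter (darker).
ISO: 12800 → 6400 — 1 stop dropped (darker).
Net: +2 −2 −1 = −1 stop.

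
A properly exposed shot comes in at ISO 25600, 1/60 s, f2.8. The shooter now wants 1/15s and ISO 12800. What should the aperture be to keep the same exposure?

Shutter speed: 1/60 → 1/30 → 1/15 — 2 stops slower (brighter).
ISO: 25600 → 12800 — 1 stop dropped (darker).
Net change so far: 1 stop brighter. Offset with the aperture: f/2.8 → f/4.

f/4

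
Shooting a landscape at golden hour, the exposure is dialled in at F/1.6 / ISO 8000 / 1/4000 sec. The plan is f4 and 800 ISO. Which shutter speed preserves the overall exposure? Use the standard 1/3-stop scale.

Aperture: f/1.6 → f/1.8 → f/2 → f/2.2 → f/2.5 → f/2.8 → f/3.2 → f/3.5 → f/4 — 2 2/3 stops smaller aperture (darker).
ISO: 8000 → 6400 → 5000 → 4000 → 3200 → 2500 → 2000 → 1600 → 1250 → 1000 → 800 — 3 1/3 stops lower (darker).
Net change so far: 6 stops darker. Offset with the shutter speed: 1/4000 → 1/3200 → 1/2500 → 1/2000 → 1/1600 → 1/1250 → 1/1000 → 1/800 → 1/640 → 1/500 → 1/400 → 1/320 → 1/250 → 1/200 → 1/160 → 1/125 → 1/100 → 1/80 → 1/60.

1/60s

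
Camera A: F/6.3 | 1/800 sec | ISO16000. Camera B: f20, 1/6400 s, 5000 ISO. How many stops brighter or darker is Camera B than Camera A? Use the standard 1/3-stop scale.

Aperture: f/6.3 → f/7.1 → f/8 → f/9 → f/10 → f/11 → f/13 → f/14 → f/16 → f/18 → f/20 — 3 1/3 stops smaller aperture (darker).
Shutter speed: 1/800 → 1/1000 → 1/1250 → 1/1600 → 1/2000 → 1/2500 → 1/3200 → 1/4000 → 1/5000 → 1/6400 — 3 stops shorter (darker).
ISO: 16000 → 12800 → 10000 → 8000 → 6400 → 5000 — 1 2/3 stops dropped (darker).
Net: −3 1/3 −3 −1 2/3 = −8 stops.

8 stops darker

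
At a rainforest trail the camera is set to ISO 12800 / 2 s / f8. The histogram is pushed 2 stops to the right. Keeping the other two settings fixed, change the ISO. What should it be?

ISO 3200

Overexposed by 2 stops → need 2 stops darker.
ISO: 12800 → 6400 → 3200.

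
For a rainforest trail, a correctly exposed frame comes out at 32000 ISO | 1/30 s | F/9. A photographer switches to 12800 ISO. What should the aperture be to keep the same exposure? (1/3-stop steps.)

f/5.6

ISO: 32000 → 25600 → 20000 → 16000 → 12800 — 1 1/3 stops lower (darker).
Need 1 1/3 stops brighter from the aperture: f/9 → f/8 → f/7.1 → f/6.3 → f/5.6.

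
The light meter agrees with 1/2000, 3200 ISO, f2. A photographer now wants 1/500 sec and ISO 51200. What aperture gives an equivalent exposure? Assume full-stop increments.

f/16

Shutter speed: 1/2000 → 1/1000 → 1/500 — 2 stops slower (brighter).
ISO: 3200 → 6400 → 12800 → 25600 → 51200 — 4 stops higher (brighter).
Net change so far: 6 stops brighter. Offset with the aperture: f/2 → f/2.8 → f/4 → f/5.6 → f/8 → f/11 → f/16.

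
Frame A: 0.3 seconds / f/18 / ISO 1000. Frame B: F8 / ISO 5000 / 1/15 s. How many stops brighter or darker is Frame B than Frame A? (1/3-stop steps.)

Aperture: f/18 → f/16 → f/14 → f/13 → f/11 → f/10 → f/9 → f/8 — 2 1/3 stops opened up (brighter).
Shutter speed: 0.3 → 1/4 → 1/5 → 1/6 → 1/8 → 1/10 → 1/13 → 1/15 — 2 1/3 stops shorter (darker).
ISO: 1000 → 1250 → 1600 → 2000 → 2500 → 3200 → 4000 → 5000 — 2 1/3 stops raised (brighter).
Net: +2 1/3 −2 1/3 +2 1/3 = +2 1/3 stops.

2 1/3 stops brighter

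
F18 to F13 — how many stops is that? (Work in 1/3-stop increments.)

1 stop

f/18 → f/16 → f/14 → f/13 — count the steps: 3 third-stops = 1 stop.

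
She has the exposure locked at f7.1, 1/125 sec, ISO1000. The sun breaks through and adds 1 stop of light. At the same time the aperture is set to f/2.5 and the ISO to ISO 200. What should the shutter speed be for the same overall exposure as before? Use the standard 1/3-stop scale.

1/400s

Scene light: 1 stop brighter.
Aperture: f/7.1 → f/6.3 → f/5.6 → f/5 → f/4.5 → f/4 → f/3.5 → f/3.2 → f/2.8 → f/2.5 — 3 stops larger aperture (brighter).
ISO: 1000 → 800 → 640 → 500 → 400 → 320 → 250 → 200 — 2 1/3 stops dropped (darker).
Net so far: 1 2/3 stops brighter. Shutter speed: 1/125 → 1/160 → 1/200 → 1/250 → 1/320 → 1/400.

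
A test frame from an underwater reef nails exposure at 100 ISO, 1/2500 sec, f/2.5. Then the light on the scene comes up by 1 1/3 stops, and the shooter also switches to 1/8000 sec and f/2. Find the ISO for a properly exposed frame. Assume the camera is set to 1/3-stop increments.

Scene light: 1 1/3 stops brighter.
Shutter speed: 1/2500 → 1/3200 → 1/4000 → 1/5000 → 1/6400 → 1/8000 — 1 2/3 stops shorter (darker).
Aperture: f/2.5 → f/2.2 → f/2 — 2/3 stop opened up (brighter).
Net so far: 1/3 stop brighter. ISO: 100 → 80.

ISO 80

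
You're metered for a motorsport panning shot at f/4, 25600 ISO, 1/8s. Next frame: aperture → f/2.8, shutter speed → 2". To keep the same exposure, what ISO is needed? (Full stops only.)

Aperture: f/4 → f/2.8 — 1 stop larger aperture (brighter).
Shutter speed: 1/8 → 1/4 → 1/2 → 1 → 2 — 4 stops longer (brighter).
Net change so far: 5 stops brighter. Offset with the ISO: 25600 → 12800 → 6400 → 3200 → 1600 → 800.

ISO 800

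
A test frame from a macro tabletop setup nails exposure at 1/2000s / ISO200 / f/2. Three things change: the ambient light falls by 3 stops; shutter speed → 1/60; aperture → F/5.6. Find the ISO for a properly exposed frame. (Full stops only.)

Scene light: 3 stops darker.
Shutter speed: 1/2000 → 1/1000 → 1/500 → 1/250 → 1/125 → 1/60 — 5 stops longer (brighter).
Aperture: f/2 → f/2.8 → f/4 → f/5.6 — 3 stops narrower (darker).
Net so far: 1 stop darker. ISO: 200 → 400.

ISO 400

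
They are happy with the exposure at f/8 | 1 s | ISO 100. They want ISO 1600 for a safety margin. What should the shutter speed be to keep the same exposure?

ISO: 100 → 200 → 400 → 800 → 1600 — 4 stops higher (brighter).
Need 4 stops darker from the shutter speed: 1 → 1/2 → 1/4 → 1/8 → 1/15.

1/15s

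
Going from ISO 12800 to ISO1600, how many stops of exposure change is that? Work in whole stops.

3 stops

12800 → 6400 → 3200 → 1600 — count the steps: 3 stops.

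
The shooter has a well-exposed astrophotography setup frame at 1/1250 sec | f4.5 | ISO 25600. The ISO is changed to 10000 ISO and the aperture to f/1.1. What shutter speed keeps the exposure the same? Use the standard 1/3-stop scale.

ISO: 25600 → 20000 → 16000 → 12800 → 10000 — 1 1/3 stops dropped (darker).
Aperture: f/4.5 → f/4 → f/3.5 → f/3.2 → f/2.8 → f/2.5 → f/2.2 → f/2 → f/1.8 → f/1.6 → f/1.4 → f/1.2 → f/1.1 — 4 stops opened up (brighter).
Net change so far: 2 2/3 stops brighter. Offset with the shutter speed: 1/1250 → 1/1600 → 1/2000 → 1/2500 → 1/3200 → 1/4000 → 1/5000 → 1/6400 → 1/8000.

1/8000s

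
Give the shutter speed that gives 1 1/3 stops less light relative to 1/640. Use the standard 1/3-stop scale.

1/1600s

Shutter speed: 1/640 → 1/800 → 1/1000 → 1/1250 → 1/1600 — 1 1/3 stops faster (darker).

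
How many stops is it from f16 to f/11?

1 stop

f/16 → f/11 — count the steps: 1 stop.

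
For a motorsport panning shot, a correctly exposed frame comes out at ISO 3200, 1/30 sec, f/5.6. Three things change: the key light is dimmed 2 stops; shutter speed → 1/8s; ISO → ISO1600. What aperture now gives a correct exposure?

Scene light: 2 stops darker.
Shutter speed: 1/30 → 1/15 → 1/8 — 2 stops longer (brighter).
ISO: 3200 → 1600 — 1 stop lower (darker).
Net so far: 1 stop darker. Aperture: f/5.6 → f/4.

f/4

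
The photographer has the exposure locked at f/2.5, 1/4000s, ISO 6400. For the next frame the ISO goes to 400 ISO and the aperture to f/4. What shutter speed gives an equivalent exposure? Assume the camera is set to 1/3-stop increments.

1/100s

ISO: 6400 → 5000 → 4000 → 3200 → 2500 → 2000 → 1600 → 1250 → 1000 → 800 → 640 → 500 → 400 — 4 stops lower (darker).
Aperture: f/2.5 → f/2.8 → f/3.2 → f/3.5 → f/4 — 1 1/3 stops narrower (darker).
Net change so far: 5 1/3 stops darker. Offset with the shutter speed: 1/4000 → 1/3200 → 1/2500 → 1/2000 → 1/1600 → 1/1250 → 1/1000 → 1/800 → 1/640 → 1/500 → 1/400 → 1/320 → 1/250 → 1/200 → 1/160 → 1/125 → 1/100.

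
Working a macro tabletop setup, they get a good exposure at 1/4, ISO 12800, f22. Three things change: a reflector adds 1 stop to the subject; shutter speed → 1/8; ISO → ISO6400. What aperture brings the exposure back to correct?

f/16

Scene light: 1 stop brighter.
Shutter speed: 1/4 → 1/8 — 1 stop faster (darker).
ISO: 12800 → 6400 — 1 stop lower (darker).
Net so far: 1 stop darker. Aperture: f/22 → f/16.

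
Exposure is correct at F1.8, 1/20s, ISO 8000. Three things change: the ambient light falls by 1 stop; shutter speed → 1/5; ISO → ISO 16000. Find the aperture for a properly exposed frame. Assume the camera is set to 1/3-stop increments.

f/3.5

Scene light: 1 stop darker.
Shutter speed: 1/20 → 1/15 → 1/13 → 1/10 → 1/8 → 1/6 → 1/5 — 2 stops longer (brighter).
ISO: 8000 → 10000 → 12800 → 16000 — 1 stop higher (brighter).
Net so far: 2 stops brighter. Aperture: f/1.8 → f/2 → f/2.2 → f/2.5 → f/2.8 → f/3.2 → f/3.5.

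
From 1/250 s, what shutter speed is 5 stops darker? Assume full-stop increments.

1/8000s

Shutter speed: 1/250 → 1/500 → 1/1000 → 1/2000 → 1/4000 → 1/8000 — 5 stops shorter (darker).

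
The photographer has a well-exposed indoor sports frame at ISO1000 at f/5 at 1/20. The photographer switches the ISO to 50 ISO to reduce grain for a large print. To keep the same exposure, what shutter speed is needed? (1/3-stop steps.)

1 s

ISO: 1000 → 800 → 640 → 500 → 400 → 320 → 250 → 200 → 160 → 125 → 100 → 80 → 64 → 50 — 4 1/3 stops lower (darker).
Need 4 1/3 stops brighter from the shutter speed: 1/20 → 1/15 → 1/13 → 1/10 → 1/8 → 1/6 → 1/5 → 1/4 → 0.3 → 0.4 → 0.5 → 0.6 → 0.8 → 1.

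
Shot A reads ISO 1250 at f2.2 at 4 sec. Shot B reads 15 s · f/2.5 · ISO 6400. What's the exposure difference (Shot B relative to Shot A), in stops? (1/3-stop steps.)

4 stops brighter

Aperture: f/2.2 → f/2.5 — 1/3 stop smaller aperture (darker).
Shutter speed: 4 → 5 → 6 → 8 → 10 → 13 → 15 — 2 stops longer (brighter).
ISO: 1250 → 1600 → 2000 → 2500 → 3200 → 4000 → 5000 → 6400 — 2 1/3 stops higher (brighter).
Net: −1/3 +2 +2 1/3 = +4 stops.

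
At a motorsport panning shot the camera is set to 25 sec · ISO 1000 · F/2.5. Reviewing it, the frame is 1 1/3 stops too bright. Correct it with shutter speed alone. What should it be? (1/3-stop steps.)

10 s

Overexposed by 1 1/3 stops → need 1 1/3 stops darker.
Shutter speed: 25 → 20 → 15 → 13 → 10.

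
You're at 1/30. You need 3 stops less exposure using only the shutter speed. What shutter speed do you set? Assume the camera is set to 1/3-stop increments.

Shutter speed: 1/30 → 1/40 → 1/50 → 1/60 → 1/80 → 1/100 → 1/125 → 1/160 → 1/200 → 1/250 — 3 stops shorter (darker).

1/250s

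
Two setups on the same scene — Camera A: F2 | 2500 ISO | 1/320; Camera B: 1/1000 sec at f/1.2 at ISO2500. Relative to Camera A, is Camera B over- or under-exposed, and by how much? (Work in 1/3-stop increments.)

Aperture: f/2 → f/1.8 → f/1.6 → f/1.4 → f/1.2 — 1 1/3 stops opened up (brighter).
Shutter speed: 1/320 → 1/400 → 1/500 → 1/640 → 1/800 → 1/1000 — 1 2/3 stops faster (darker).
ISO: unchanged.
Net: +1 1/3 −1 2/3 = −1/3 stops.

1/3 stop darker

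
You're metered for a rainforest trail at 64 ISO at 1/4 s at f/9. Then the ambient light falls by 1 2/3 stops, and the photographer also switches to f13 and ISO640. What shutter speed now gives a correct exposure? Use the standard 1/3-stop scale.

1/6s

Scene light: 1 2/3 stops darker.
Aperture: f/9 → f/10 → f/11 → f/13 — 1 stop narrower (darker).
ISO: 64 → 80 → 100 → 125 → 160 → 200 → 250 → 320 → 400 → 500 → 640 — 3 1/3 stops higher (brighter).
Net so far: 2/3 stop brighter. Shutter speed: 1/4 → 1/5 → 1/6.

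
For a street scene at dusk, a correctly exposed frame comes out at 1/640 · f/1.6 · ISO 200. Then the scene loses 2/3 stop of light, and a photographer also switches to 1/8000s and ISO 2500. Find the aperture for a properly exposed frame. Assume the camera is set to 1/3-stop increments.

Scene light: 2/3 stop darker.
Shutter speed: 1/640 → 1/800 → 1/1000 → 1/1250 → 1/1600 → 1/2000 → 1/2500 → 1/3200 → 1/4000 → 1/5000 → 1/6400 → 1/8000 — 3 2/3 stops shorter (darker).
ISO: 200 → 250 → 320 → 400 → 500 → 640 → 800 → 1000 → 1250 → 1600 → 2000 → 2500 — 3 2/3 stops higher (brighter).
Net so far: 2/3 stop darker. Aperture: f/1.6 → f/1.4 → f/1.2.

f/1.2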